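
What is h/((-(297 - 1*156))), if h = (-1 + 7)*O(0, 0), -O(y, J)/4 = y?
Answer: 0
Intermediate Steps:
O(y, J) = -4*y
h = 0 (h = (-1 + 7)*(-4*0) = 6*0 = 0)
h/((-(297 - 1*156))) = 0/((-(297 - 1*156))) = 0/((-(297 - 156))) = 0/((-1*141)) = 0/(-141) = 0*(-1/141) = 0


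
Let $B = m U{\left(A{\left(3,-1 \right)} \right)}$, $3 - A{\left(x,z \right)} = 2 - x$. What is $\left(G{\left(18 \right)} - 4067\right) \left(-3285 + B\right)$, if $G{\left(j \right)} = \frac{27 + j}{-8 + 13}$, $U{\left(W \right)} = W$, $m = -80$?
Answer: $14629090$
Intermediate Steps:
$A{\left(x,z \right)} = 1 + x$ ($A{\left(x,z \right)} = 3 - \left(2 - x\right) = 3 + \left(-2 + x\right) = 1 + x$)
$G{\left(j \right)} = \frac{27}{5} + \frac{j}{5}$ ($G{\left(j \right)} = \frac{27 + j}{5} = \left(27 + j\right) \frac{1}{5} = \frac{27}{5} + \frac{j}{5}$)
$B = -320$ ($B = - 80 \left(1 + 3\right) = \left(-80\right) 4 = -320$)
$\left(G{\left(18 \right)} - 4067\right) \left(-3285 + B\right) = \left(\left(\frac{27}{5} + \frac{1}{5} \cdot 18\right) - 4067\right) \left(-3285 - 320\right) = \left(\left(\frac{27}{5} + \frac{18}{5}\right) - 4067\right) \left(-3605\right) = \left(9 - 4067\right) \left(-3605\right) = \left(-4058\right) \left(-3605\right) = 14629090$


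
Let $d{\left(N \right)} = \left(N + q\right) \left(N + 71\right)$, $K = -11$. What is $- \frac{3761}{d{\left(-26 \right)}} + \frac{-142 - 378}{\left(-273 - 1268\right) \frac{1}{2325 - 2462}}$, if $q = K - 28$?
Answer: $- \frac{202581299}{4507425} \approx -44.944$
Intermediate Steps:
$q = -39$ ($q = -11 - 28 = -39$)
$d{\left(N \right)} = \left(-39 + N\right) \left(71 + N\right)$ ($d{\left(N \right)} = \left(N - 39\right) \left(N + 71\right) = \left(-39 + N\right) \left(71 + N\right)$)
$- \frac{3761}{d{\left(-26 \right)}} + \frac{-142 - 378}{\left(-273 - 1268\right) \frac{1}{2325 - 2462}} = - \frac{3761}{-2769 + \left(-26\right)^{2} + 32 \left(-26\right)} + \frac{-142 - 378}{\left(-273 - 1268\right) \frac{1}{2325 - 2462}} = - \frac{3761}{-2769 + 676 - 832} + \frac{-142 - 378}{\left(-1541\right) \frac{1}{-137}} = - \frac{3761}{-2925} - \frac{520}{\left(-1541\right) \left(- \frac{1}{137}\right)} = \left(-3761\right) \left(- \frac{1}{2925}\right) - \frac{520}{\frac{1541}{137}} = \frac{3761}{2925} - \frac{71240}{1541} = - \frac{202581299}{4507425}$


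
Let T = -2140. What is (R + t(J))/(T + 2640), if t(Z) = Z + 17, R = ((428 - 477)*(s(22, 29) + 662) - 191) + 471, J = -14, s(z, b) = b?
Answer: -8394/125 ≈ -67.152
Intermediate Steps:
R = -33579 (R = ((428 - 477)*(29 + 662) - 191) + 471 = (-49*691 - 191) + 471 = (-33859 - 191) + 471 = -34050 + 471 = -33579)
t(Z) = 17 + Z
(R + t(J))/(T + 2640) = (-33579 + (17 - 14))/(-2140 + 2640) = (-33579 + 3)/500 = -33576*1/500 = -8394/125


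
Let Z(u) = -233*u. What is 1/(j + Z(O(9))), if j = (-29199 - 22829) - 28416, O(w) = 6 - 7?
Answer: -1/80211 ≈ -1.2467e-5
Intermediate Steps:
O(w) = -1
j = -80444 (j = -52028 - 28416 = -80444)
1/(j + Z(O(9))) = 1/(-80444 - 233*(-1)) = 1/(-80444 + 233) = 1/(-80211) = -1/80211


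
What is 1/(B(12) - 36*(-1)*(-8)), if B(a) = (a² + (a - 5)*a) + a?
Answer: -1/48 ≈ -0.020833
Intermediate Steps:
B(a) = a + a² + a*(-5 + a) (B(a) = (a² + (-5 + a)*a) + a = (a² + a*(-5 + a)) + a = a + a² + a*(-5 + a))
1/(B(12) - 36*(-1)*(-8)) = 1/(2*12*(-2 + 12) - 36*(-1)*(-8)) = 1/(2*12*10 - 6*(-6)*(-8)) = 1/(240 + 36*(-8)) = 1/(240 - 288) = 1/(-48) = -1/48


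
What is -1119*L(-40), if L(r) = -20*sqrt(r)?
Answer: 44760*I*sqrt(10) ≈ 1.4154e+5*I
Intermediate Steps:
-1119*L(-40) = -(-22380)*sqrt(-40) = -(-22380)*2*I*sqrt(10) = -(-44760)*I*sqrt(10) = 44760*I*sqrt(10)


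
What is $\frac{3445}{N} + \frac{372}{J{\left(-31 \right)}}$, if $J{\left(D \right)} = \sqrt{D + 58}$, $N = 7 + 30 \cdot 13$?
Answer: $\frac{3445}{397} + \frac{124 \sqrt{3}}{3} \approx 80.269$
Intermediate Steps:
$N = 397$ ($N = 7 + 390 = 397$)
$J{\left(D \right)} = \sqrt{58 + D}$
$\frac{3445}{N} + \frac{372}{J{\left(-31 \right)}} = \frac{3445}{397} + \frac{372}{\sqrt{58 - 31}} = 3445 \cdot \frac{1}{397} + \frac{372}{\sqrt{27}} = \frac{3445}{397} + \frac{372}{3 \sqrt{3}} = \frac{3445}{397} + 372 \frac{\sqrt{3}}{9} = \frac{3445}{397} + \frac{124 \sqrt{3}}{3}$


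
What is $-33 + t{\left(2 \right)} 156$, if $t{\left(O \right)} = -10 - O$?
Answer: $-1905$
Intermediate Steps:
$-33 + t{\left(2 \right)} 156 = -33 + \left(-10 - 2\right) 156 = -33 - 1872 = -1905$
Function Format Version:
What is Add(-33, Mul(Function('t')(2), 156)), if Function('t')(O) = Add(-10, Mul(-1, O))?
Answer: -1905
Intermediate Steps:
Add(-33, Mul(Function('t')(2), 156)) = Add(-33, Mul(Add(-10, Mul(-1, 2)), 156)) = Add(-33, Mul(Add(-10, -2), 156)) = Add(-33, Mul(-12, 156)) = Add(-33, -1872) = -1905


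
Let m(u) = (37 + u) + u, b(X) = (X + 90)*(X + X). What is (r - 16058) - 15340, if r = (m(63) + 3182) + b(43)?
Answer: -16615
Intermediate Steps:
b(X) = 2*X*(90 + X) (b(X) = (90 + X)*(2*X) = 2*X*(90 + X))
m(u) = 37 + 2*u
r = 14783 (r = ((37 + 2*63) + 3182) + 2*43*(90 + 43) = ((37 + 126) + 3182) + 2*43*133 = (163 + 3182) + 11438 = 3345 + 11438 = 14783)
(r - 16058) - 15340 = (14783 - 16058) - 15340 = -1275 - 15340 = -16615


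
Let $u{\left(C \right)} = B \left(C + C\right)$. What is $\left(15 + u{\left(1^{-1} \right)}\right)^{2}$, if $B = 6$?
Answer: $729$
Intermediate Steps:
$u{\left(C \right)} = 12 C$ ($u{\left(C \right)} = 6 \left(C + C\right) = 6 \cdot 2 C = 12 C$)
$\left(15 + u{\left(1^{-1} \right)}\right)^{2} = \left(15 + \frac{12}{1}\right)^{2} = \left(15 + 12 \cdot 1\right)^{2} = \left(15 + 12\right)^{2} = 27^{2} = 729$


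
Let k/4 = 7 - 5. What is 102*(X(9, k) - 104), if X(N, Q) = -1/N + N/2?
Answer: -30481/3 ≈ -10160.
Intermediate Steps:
k = 8 (k = 4*(7 - 5) = 4*2 = 8)
X(N, Q) = N/2 - 1/N (X(N, Q) = -1/N + N*(½) = -1/N + N/2 = N/2 - 1/N)
102*(X(9, k) - 104) = 102*(((½)*9 - 1/9) - 104) = 102*((9/2 - 1*⅑) - 104) = 102*((9/2 - ⅑) - 104) = 102*(79/18 - 104) = 102*(-1793/18) = -30481/3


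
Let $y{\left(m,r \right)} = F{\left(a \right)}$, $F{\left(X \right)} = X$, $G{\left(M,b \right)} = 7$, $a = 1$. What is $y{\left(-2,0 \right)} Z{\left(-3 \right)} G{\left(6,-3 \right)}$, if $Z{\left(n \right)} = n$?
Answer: $-21$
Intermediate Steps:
$y{\left(m,r \right)} = 1$
$y{\left(-2,0 \right)} Z{\left(-3 \right)} G{\left(6,-3 \right)} = 1 \left(-3\right) 7 = \left(-3\right) 7 = -21$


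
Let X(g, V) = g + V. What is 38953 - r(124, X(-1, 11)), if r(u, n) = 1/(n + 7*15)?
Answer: 4479594/115 ≈ 38953.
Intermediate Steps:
X(g, V) = V + g
r(u, n) = 1/(105 + n) (r(u, n) = 1/(n + 105) = 1/(105 + n))
38953 - r(124, X(-1, 11)) = 38953 - 1/(105 + (11 - 1)) = 38953 - 1/(105 + 10) = 38953 - 1/115 = 4479594/115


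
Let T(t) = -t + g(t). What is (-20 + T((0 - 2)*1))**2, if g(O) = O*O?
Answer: 196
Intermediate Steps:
g(O) = O**2
T(t) = t**2 - t (T(t) = -t + t**2 = t**2 - t)
(-20 + T((0 - 2)*1))**2 = (-20 + ((0 - 2)*1)*(-1 + (0 - 2)*1))**2 = (-20 + (-2*1)*(-1 - 2*1))**2 = (-20 - 2*(-1 - 2))**2 = (-20 - 2*(-3))**2 = (-20 + 6)**2 = (-14)**2 = 196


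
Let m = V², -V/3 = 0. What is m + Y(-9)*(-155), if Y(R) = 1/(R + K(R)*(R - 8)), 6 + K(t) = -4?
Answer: -155/161 ≈ -0.96273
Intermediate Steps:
V = 0 (V = -3*0 = 0)
K(t) = -10 (K(t) = -6 - 4 = -10)
m = 0 (m = 0² = 0)
Y(R) = 1/(80 - 9*R) (Y(R) = 1/(R - 10*(R - 8)) = 1/(R - 10*(-8 + R)) = 1/(R + (80 - 10*R)) = 1/(80 - 9*R))
m + Y(-9)*(-155) = 0 - 155/(80 - 9*(-9)) = 0 - 155/(80 + 81) = 0 - 155/161 = -155/161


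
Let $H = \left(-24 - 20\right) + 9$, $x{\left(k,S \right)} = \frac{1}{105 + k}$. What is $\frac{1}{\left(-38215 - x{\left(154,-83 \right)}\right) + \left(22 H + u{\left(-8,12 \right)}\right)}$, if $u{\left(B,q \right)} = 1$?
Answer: $- \frac{259}{10096857} \approx -2.5652 \cdot 10^{-5}$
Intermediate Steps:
$H = -35$ ($H = -44 + 9 = -35$)
$\frac{1}{\left(-38215 - x{\left(154,-83 \right)}\right) + \left(22 H + u{\left(-8,12 \right)}\right)} = \frac{1}{\left(-38215 - \frac{1}{105 + 154}\right) + \left(22 \left(-35\right) + 1\right)} = \frac{1}{\left(-38215 - \frac{1}{259}\right) + \left(-770 + 1\right)} = \frac{1}{\left(-38215 - \frac{1}{259}\right) - 769} = \frac{1}{- \frac{9897686}{259} - 769} = \frac{1}{- \frac{10096857}{259}} = - \frac{259}{10096857}$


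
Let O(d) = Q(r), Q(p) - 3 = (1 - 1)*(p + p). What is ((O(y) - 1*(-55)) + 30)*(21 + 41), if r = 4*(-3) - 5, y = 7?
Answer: 5456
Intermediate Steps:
r = -17 (r = -12 - 5 = -17)
Q(p) = 3 (Q(p) = 3 + (1 - 1)*(p + p) = 3 + 0*(2*p) = 3 + 0 = 3)
O(d) = 3
((O(y) - 1*(-55)) + 30)*(21 + 41) = ((3 - 1*(-55)) + 30)*(21 + 41) = ((3 + 55) + 30)*62 = (58 + 30)*62 = 88*62 = 5456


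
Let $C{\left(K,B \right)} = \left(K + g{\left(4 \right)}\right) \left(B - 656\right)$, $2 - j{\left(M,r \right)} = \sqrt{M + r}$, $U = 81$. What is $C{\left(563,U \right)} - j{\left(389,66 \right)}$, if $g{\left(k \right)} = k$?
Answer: $-326027 + \sqrt{455} \approx -3.2601 \cdot 10^{5}$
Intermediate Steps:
$j{\left(M,r \right)} = 2 - \sqrt{M + r}$
$C{\left(K,B \right)} = \left(-656 + B\right) \left(4 + K\right)$ ($C{\left(K,B \right)} = \left(K + 4\right) \left(B - 656\right) = \left(4 + K\right) \left(-656 + B\right) = \left(-656 + B\right) \left(4 + K\right)$)
$C{\left(563,U \right)} - j{\left(389,66 \right)} = \left(-2624 - 369328 + 4 \cdot 81 + 81 \cdot 563\right) - \left(2 - \sqrt{389 + 66}\right) = \left(-2624 - 369328 + 324 + 45603\right) - \left(2 - \sqrt{455}\right) = -326025 - \left(2 - \sqrt{455}\right) = -326027 + \sqrt{455}$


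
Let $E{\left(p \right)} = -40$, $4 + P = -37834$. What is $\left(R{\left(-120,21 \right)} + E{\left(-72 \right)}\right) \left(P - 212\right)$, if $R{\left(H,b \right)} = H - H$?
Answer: $1522000$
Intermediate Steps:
$P = -37838$ ($P = -4 - 37834 = -37838$)
$R{\left(H,b \right)} = 0$
$\left(R{\left(-120,21 \right)} + E{\left(-72 \right)}\right) \left(P - 212\right) = \left(0 - 40\right) \left(-37838 - 212\right) = \left(-40\right) \left(-38050\right) = 1522000$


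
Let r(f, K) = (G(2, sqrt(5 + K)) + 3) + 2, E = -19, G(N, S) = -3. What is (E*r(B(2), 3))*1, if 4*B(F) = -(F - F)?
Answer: -38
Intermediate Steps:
B(F) = 0 (B(F) = (-(F - F))/4 = (-1*0)/4 = (1/4)*0 = 0)
r(f, K) = 2 (r(f, K) = (-3 + 3) + 2 = 0 + 2 = 2)
(E*r(B(2), 3))*1 = -19*2*1 = -38*1 = -38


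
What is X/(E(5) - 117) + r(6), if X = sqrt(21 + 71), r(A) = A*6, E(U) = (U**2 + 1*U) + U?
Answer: 36 - sqrt(23)/41 ≈ 35.883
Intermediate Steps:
E(U) = U**2 + 2*U (E(U) = (U**2 + U) + U = (U + U**2) + U = U**2 + 2*U)
r(A) = 6*A
X = 2*sqrt(23) (X = sqrt(92) = 2*sqrt(23) ≈ 9.5917)
X/(E(5) - 117) + r(6) = (2*sqrt(23))/(5*(2 + 5) - 117) + 6*6 = (2*sqrt(23))/(5*7 - 117) + 36 = (2*sqrt(23))/(35 - 117) + 36 = (2*sqrt(23))/(-82) + 36 = (2*sqrt(23))*(-1/82) + 36 = -sqrt(23)/41 + 36 = 36 - sqrt(23)/41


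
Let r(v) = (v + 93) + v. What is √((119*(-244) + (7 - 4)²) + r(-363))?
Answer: 2*I*√7415 ≈ 172.22*I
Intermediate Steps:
r(v) = 93 + 2*v (r(v) = (93 + v) + v = 93 + 2*v)
√((119*(-244) + (7 - 4)²) + r(-363)) = √((119*(-244) + (7 - 4)²) + (93 + 2*(-363))) = √((-29036 + 3²) + (93 - 726)) = √((-29036 + 9) - 633) = √(-29027 - 633) = √(-29660) = 2*I*√7415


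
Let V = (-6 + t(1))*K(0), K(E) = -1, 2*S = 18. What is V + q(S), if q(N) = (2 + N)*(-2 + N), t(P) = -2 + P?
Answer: 84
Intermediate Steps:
S = 9 (S = (½)*18 = 9)
q(N) = (-2 + N)*(2 + N)
V = 7 (V = (-6 + (-2 + 1))*(-1) = (-6 - 1)*(-1) = -7*(-1) = 7)
V + q(S) = 7 + (-4 + 9²) = 7 + (-4 + 81) = 7 + 77 = 84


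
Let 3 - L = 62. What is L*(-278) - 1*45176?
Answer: -28774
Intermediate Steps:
L = -59 (L = 3 - 1*62 = 3 - 62 = -59)
L*(-278) - 1*45176 = -59*(-278) - 1*45176 = 16402 - 45176 = -28774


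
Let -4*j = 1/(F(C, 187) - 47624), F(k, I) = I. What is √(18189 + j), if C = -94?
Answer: √163720569156001/94874 ≈ 134.87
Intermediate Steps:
j = 1/189748 (j = -1/(4*(187 - 47624)) = -¼/(-47437) = -¼*(-1/47437) = 1/189748 ≈ 5.2702e-6)
√(18189 + j) = √(18189 + 1/189748) = √(3451326373/189748) = √163720569156001/94874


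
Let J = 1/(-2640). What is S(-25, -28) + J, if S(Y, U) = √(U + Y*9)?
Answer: -1/2640 + I*√253 ≈ -0.00037879 + 15.906*I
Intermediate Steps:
J = -1/2640 ≈ -0.00037879
S(Y, U) = √(U + 9*Y)
S(-25, -28) + J = √(-28 + 9*(-25)) - 1/2640 = √(-28 - 225) - 1/2640 = √(-253) - 1/2640 = I*√253 - 1/2640 = -1/2640 + I*√253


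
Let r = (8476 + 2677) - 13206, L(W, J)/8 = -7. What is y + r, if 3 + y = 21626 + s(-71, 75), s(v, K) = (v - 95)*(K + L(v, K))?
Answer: 16416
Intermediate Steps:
L(W, J) = -56 (L(W, J) = 8*(-7) = -56)
s(v, K) = (-95 + v)*(-56 + K) (s(v, K) = (v - 95)*(K - 56) = (-95 + v)*(-56 + K))
r = -2053 (r = 11153 - 13206 = -2053)
y = 18469 (y = -3 + (21626 + (5320 - 95*75 - 56*(-71) + 75*(-71))) = -3 + (21626 + (5320 - 7125 + 3976 - 5325)) = -3 + (21626 - 3154) = -3 + 18472 = 18469)
y + r = 18469 - 2053 = 16416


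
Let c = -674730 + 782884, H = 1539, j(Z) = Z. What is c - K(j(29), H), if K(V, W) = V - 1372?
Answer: 109497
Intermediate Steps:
K(V, W) = -1372 + V
c = 108154
c - K(j(29), H) = 108154 - (-1372 + 29) = 108154 - 1*(-1343) = 108154 + 1343 = 109497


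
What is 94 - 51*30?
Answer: -1436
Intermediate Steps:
94 - 51*30 = 94 - 1530 = -1436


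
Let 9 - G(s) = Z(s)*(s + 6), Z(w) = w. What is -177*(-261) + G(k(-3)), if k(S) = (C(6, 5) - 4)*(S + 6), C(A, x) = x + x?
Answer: 45774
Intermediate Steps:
C(A, x) = 2*x
k(S) = 36 + 6*S (k(S) = (2*5 - 4)*(S + 6) = (10 - 4)*(6 + S) = 6*(6 + S) = 36 + 6*S)
G(s) = 9 - s*(6 + s) (G(s) = 9 - s*(s + 6) = 9 - s*(6 + s))
-177*(-261) + G(k(-3)) = -177*(-261) + (9 - (36 + 6*(-3))**2 - 6*(36 + 6*(-3))) = 46197 + (9 - (36 - 18)**2 - 6*(36 - 18)) = 46197 + (9 - 1*18**2 - 6*18) = 46197 + (9 - 1*324 - 108) = 46197 + (9 - 324 - 108) = 46197 - 423 = 45774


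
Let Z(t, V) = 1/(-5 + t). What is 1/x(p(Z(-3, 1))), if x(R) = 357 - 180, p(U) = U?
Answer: 1/177 ≈ 0.0056497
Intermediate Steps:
x(R) = 177
1/x(p(Z(-3, 1))) = 1/177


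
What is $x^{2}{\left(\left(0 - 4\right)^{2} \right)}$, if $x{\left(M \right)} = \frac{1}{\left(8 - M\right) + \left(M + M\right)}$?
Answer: $\frac{1}{576} \approx 0.0017361$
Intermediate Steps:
$x{\left(M \right)} = \frac{1}{8 + M}$ ($x{\left(M \right)} = \frac{1}{\left(8 - M\right) + 2 M} = \frac{1}{8 + M}$)
$x^{2}{\left(\left(0 - 4\right)^{2} \right)} = \left(\frac{1}{8 + \left(0 - 4\right)^{2}}\right)^{2} = \left(\frac{1}{8 + \left(-4\right)^{2}}\right)^{2} = \left(\frac{1}{8 + 16}\right)^{2} = \left(\frac{1}{24}\right)^{2} = \frac{1}{576}$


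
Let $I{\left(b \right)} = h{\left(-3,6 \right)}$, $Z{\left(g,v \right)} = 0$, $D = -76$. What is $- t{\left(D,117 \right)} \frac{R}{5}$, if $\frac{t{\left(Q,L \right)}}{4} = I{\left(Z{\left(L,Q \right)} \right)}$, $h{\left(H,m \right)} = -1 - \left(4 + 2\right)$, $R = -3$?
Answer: $- \frac{84}{5} \approx -16.8$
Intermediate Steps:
$h{\left(H,m \right)} = -7$ ($h{\left(H,m \right)} = -1 - 6 = -7$)
$I{\left(b \right)} = -7$
$t{\left(Q,L \right)} = -28$ ($t{\left(Q,L \right)} = 4 \left(-7\right) = -28$)
$- t{\left(D,117 \right)} \frac{R}{5} = - \left(-28\right) \left(- \frac{3}{5}\right) = - \left(-28\right) \left(\left(-3\right) \frac{1}{5}\right) = - \frac{\left(-28\right) \left(-3\right)}{5} = \left(-1\right) \frac{84}{5} = - \frac{84}{5}$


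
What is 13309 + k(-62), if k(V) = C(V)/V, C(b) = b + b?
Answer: 13311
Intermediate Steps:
C(b) = 2*b
k(V) = 2 (k(V) = (2*V)/V = 2)
13309 + k(-62) = 13309 + 2 = 13311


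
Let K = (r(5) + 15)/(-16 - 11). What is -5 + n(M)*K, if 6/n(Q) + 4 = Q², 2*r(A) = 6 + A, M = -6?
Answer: -1481/288 ≈ -5.1424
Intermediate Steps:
r(A) = 3 + A/2 (r(A) = (6 + A)/2 = 3 + A/2)
K = -41/54 (K = ((3 + (½)*5) + 15)/(-16 - 11) = ((3 + 5/2) + 15)/(-27) = (11/2 + 15)*(-1/27) = (41/2)*(-1/27) = -41/54 ≈ -0.75926)
n(Q) = 6/(-4 + Q²)
-5 + n(M)*K = -5 + (6/(-4 + (-6)²))*(-41/54) = -5 + (6/(-4 + 36))*(-41/54) = -5 + (6/32)*(-41/54) = -5 + (6*(1/32))*(-41/54) = -5 + (3/16)*(-41/54) = -5 - 41/288 = -1481/288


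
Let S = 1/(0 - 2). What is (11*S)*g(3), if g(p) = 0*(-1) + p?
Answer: -33/2 ≈ -16.500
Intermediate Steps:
g(p) = p (g(p) = 0 + p = p)
S = -½ (S = 1/(-2) = -½ ≈ -0.50000)
(11*S)*g(3) = (11*(-½))*3 = -11/2*3 = -33/2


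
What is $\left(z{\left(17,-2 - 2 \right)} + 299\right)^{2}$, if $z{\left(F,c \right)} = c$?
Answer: $87025$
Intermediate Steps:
$\left(z{\left(17,-2 - 2 \right)} + 299\right)^{2} = \left(\left(-2 - 2\right) + 299\right)^{2} = \left(-4 + 299\right)^{2} = 295^{2} = 87025$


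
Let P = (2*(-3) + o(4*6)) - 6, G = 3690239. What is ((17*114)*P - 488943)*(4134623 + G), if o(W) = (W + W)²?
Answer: 30931311717486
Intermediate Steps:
o(W) = 4*W² (o(W) = (2*W)² = 4*W²)
P = 2292 (P = (2*(-3) + 4*(4*6)²) - 6 = (-6 + 4*24²) - 6 = (-6 + 4*576) - 6 = (-6 + 2304) - 6 = 2298 - 6 = 2292)
((17*114)*P - 488943)*(4134623 + G) = ((17*114)*2292 - 488943)*(4134623 + 3690239) = (1938*2292 - 488943)*7824862 = (4441896 - 488943)*7824862 = 3952953*7824862 = 30931311717486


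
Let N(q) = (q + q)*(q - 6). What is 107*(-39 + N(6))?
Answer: -4173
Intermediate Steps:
N(q) = 2*q*(-6 + q) (N(q) = (2*q)*(-6 + q) = 2*q*(-6 + q))
107*(-39 + N(6)) = 107*(-39 + 2*6*(-6 + 6)) = 107*(-39 + 2*6*0) = 107*(-39 + 0) = 107*(-39) = -4173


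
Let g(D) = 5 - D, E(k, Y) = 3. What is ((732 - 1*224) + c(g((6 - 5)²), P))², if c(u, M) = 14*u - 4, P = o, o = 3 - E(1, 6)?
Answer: 313600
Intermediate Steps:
o = 0 (o = 3 - 1*3 = 3 - 3 = 0)
P = 0
c(u, M) = -4 + 14*u
((732 - 1*224) + c(g((6 - 5)²), P))² = ((732 - 1*224) + (-4 + 14*(5 - (6 - 5)²)))² = ((732 - 224) + (-4 + 14*(5 - 1*1²)))² = (508 + (-4 + 14*(5 - 1*1)))² = (508 + (-4 + 14*(5 - 1)))² = (508 + (-4 + 14*4))² = (508 + (-4 + 56))² = (508 + 52)² = 560² = 313600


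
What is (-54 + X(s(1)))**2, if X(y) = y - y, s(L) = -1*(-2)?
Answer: 2916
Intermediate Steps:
s(L) = 2
X(y) = 0
(-54 + X(s(1)))**2 = (-54 + 0)**2 = (-54)**2 = 2916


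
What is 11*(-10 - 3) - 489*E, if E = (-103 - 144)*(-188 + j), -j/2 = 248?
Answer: -82615715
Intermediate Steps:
j = -496 (j = -2*248 = -496)
E = 168948 (E = (-103 - 144)*(-188 - 496) = -247*(-684) = 168948)
11*(-10 - 3) - 489*E = 11*(-10 - 3) - 489*168948 = 11*(-13) - 82615572 = -143 - 82615572 = -82615715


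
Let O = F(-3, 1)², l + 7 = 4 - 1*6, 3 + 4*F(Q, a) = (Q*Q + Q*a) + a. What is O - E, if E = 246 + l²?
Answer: -326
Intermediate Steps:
F(Q, a) = -¾ + a/4 + Q²/4 + Q*a/4 (F(Q, a) = -¾ + ((Q*Q + Q*a) + a)/4 = -¾ + ((Q² + Q*a) + a)/4 = -¾ + (a + Q² + Q*a)/4 = -¾ + (a/4 + Q²/4 + Q*a/4) = -¾ + a/4 + Q²/4 + Q*a/4)
l = -9 (l = -7 + (4 - 1*6) = -7 + (4 - 6) = -7 - 2 = -9)
E = 327 (E = 246 + (-9)² = 246 + 81 = 327)
O = 1 (O = (-¾ + (¼)*1 + (¼)*(-3)² + (¼)*(-3)*1)² = (-¾ + ¼ + (¼)*9 - ¾)² = (-¾ + ¼ + 9/4 - ¾)² = 1² = 1)
O - E = 1 - 1*327 = 1 - 327 = -326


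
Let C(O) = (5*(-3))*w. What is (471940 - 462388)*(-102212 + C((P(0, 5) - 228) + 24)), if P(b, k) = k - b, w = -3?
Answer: -975899184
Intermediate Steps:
C(O) = 45 (C(O) = (5*(-3))*(-3) = -15*(-3) = 45)
(471940 - 462388)*(-102212 + C((P(0, 5) - 228) + 24)) = (471940 - 462388)*(-102212 + 45) = 9552*(-102167) = -975899184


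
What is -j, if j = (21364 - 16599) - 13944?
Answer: 9179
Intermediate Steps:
j = -9179 (j = 4765 - 13944 = -9179)
-j = -1*(-9179) = 9179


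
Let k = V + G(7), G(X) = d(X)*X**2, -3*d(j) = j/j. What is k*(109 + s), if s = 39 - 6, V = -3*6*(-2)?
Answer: 8378/3 ≈ 2792.7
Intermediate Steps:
V = 36 (V = -18*(-2) = 36)
d(j) = -1/3 (d(j) = -j/(3*j) = -1/3*1 = -1/3)
s = 33
G(X) = -X**2/3
k = 59/3 (k = 36 - 1/3*7**2 = 36 - 1/3*49 = 36 - 49/3 = 59/3 ≈ 19.667)
k*(109 + s) = 59*(109 + 33)/3 = (59/3)*142 = 8378/3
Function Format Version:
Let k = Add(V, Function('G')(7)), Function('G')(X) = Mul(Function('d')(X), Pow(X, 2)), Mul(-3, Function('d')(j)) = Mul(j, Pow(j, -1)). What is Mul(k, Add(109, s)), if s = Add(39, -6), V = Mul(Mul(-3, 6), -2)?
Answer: Rational(8378, 3) ≈ 2792.7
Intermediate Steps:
V = 36 (V = Mul(-18, -2) = 36)
Function('d')(j) = Rational(-1, 3) (Function('d')(j) = Mul(Rational(-1, 3), Mul(j, Pow(j, -1))) = Mul(Rational(-1, 3), 1) = Rational(-1, 3))
s = 33
Function('G')(X) = Mul(Rational(-1, 3), Pow(X, 2))
k = Rational(59, 3) (k = Add(36, Mul(Rational(-1, 3), Pow(7, 2))) = Add(36, Mul(Rational(-1, 3), 49)) = Add(36, Rational(-49, 3)) = Rational(59, 3) ≈ 19.667)
Mul(k, Add(109, s)) = Mul(Rational(59, 3), Add(109, 33)) = Mul(Rational(59, 3), 142) = Rational(8378, 3)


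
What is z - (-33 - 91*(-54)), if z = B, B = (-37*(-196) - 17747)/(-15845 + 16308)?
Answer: -2270398/463 ≈ -4903.7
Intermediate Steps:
B = -10495/463 (B = (7252 - 17747)/463 = -10495*1/463 = -10495/463 ≈ -22.667)
z = -10495/463 ≈ -22.667
z - (-33 - 91*(-54)) = -10495/463 - (-33 - 91*(-54)) = -10495/463 - (-33 + 4914) = -10495/463 - 1*4881 = -10495/463 - 4881 = -2270398/463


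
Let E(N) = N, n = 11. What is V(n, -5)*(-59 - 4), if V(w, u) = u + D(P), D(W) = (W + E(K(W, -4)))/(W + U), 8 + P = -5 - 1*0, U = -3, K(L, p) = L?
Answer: 1701/8 ≈ 212.63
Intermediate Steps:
P = -13 (P = -8 + (-5 - 1*0) = -8 + (-5 + 0) = -8 - 5 = -13)
D(W) = 2*W/(-3 + W) (D(W) = (W + W)/(W - 3) = (2*W)/(-3 + W) = 2*W/(-3 + W))
V(w, u) = 13/8 + u (V(w, u) = u + 2*(-13)/(-3 - 13) = u + 2*(-13)/(-16) = u + 2*(-13)*(-1/16) = u + 13/8 = 13/8 + u)
V(n, -5)*(-59 - 4) = (13/8 - 5)*(-59 - 4) = -27/8*(-63) = 1701/8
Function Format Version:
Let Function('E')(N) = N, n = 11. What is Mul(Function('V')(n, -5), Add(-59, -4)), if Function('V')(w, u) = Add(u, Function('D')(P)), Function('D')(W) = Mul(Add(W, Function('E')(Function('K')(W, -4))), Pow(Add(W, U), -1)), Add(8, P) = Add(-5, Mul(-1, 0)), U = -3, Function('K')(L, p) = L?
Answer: Rational(1701, 8) ≈ 212.63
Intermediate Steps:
P = -13 (P = Add(-8, Add(-5, Mul(-1, 0))) = Add(-8, Add(-5, 0)) = Add(-8, -5) = -13)
Function('D')(W) = Mul(2, W, Pow(Add(-3, W), -1)) (Function('D')(W) = Mul(Add(W, W), Pow(Add(W, -3), -1)) = Mul(Mul(2, W), Pow(Add(-3, W), -1)) = Mul(2, W, Pow(Add(-3, W), -1)))
Function('V')(w, u) = Add(Rational(13, 8), u) (Function('V')(w, u) = Add(u, Mul(2, -13, Pow(Add(-3, -13), -1))) = Add(u, Mul(2, -13, Pow(-16, -1))) = Add(u, Mul(2, -13, Rational(-1, 16))) = Add(u, Rational(13, 8)) = Add(Rational(13, 8), u))
Mul(Function('V')(n, -5), Add(-59, -4)) = Mul(Add(Rational(13, 8), -5), Add(-59, -4)) = Mul(Rational(-27, 8), -63) = Rational(1701, 8)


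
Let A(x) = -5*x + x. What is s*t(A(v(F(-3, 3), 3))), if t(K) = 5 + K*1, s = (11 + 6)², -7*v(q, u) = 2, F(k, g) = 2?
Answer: 12427/7 ≈ 1775.3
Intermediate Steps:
v(q, u) = -2/7 (v(q, u) = -⅐*2 = -2/7)
A(x) = -4*x
s = 289 (s = 17² = 289)
t(K) = 5 + K
s*t(A(v(F(-3, 3), 3))) = 289*(5 - 4*(-2/7)) = 289*(5 + 8/7) = 289*(43/7) = 12427/7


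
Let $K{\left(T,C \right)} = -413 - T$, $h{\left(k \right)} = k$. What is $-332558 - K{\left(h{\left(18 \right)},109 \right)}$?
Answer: $-332127$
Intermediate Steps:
$-332558 - K{\left(h{\left(18 \right)},109 \right)} = -332558 - \left(-413 - 18\right) = -332558 - -431 = -332558 + 431 = -332127$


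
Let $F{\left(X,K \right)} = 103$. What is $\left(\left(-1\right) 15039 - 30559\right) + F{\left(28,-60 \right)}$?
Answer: $-45495$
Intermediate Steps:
$\left(\left(-1\right) 15039 - 30559\right) + F{\left(28,-60 \right)} = \left(\left(-1\right) 15039 - 30559\right) + 103 = \left(-15039 - 30559\right) + 103 = -45598 + 103 = -45495$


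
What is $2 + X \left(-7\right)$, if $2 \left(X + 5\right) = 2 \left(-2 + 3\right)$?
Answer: $30$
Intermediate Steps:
$X = -4$ ($X = -5 + \frac{2 \left(-2 + 3\right)}{2} = -5 + \frac{2 \cdot 1}{2} = -5 + \frac{1}{2} \cdot 2 = -5 + 1 = -4$)
$2 + X \left(-7\right) = 2 - -28 = 2 + 28 = 30$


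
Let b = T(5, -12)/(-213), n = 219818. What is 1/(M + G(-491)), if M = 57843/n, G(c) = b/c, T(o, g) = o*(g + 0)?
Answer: 7663075298/2012068463 ≈ 3.8086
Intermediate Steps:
T(o, g) = g*o (T(o, g) = o*g = g*o)
b = 20/71 (b = -12*5/(-213) = -60*(-1/213) = 20/71 ≈ 0.28169)
G(c) = 20/(71*c)
M = 57843/219818 ≈ 0.26314
1/(M + G(-491)) = 1/(57843/219818 + (20/71)/(-491)) = 1/(57843/219818 + (20/71)*(-1/491)) = 1/(57843/219818 - 20/34861) = 1/(2012068463/7663075298) = 7663075298/2012068463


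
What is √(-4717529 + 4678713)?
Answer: 4*I*√2426 ≈ 197.02*I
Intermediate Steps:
√(-4717529 + 4678713) = √(-38816) = 4*I*√2426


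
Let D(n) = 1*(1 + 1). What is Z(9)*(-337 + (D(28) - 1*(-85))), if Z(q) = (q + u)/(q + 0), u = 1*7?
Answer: -4000/9 ≈ -444.44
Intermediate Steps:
u = 7
D(n) = 2 (D(n) = 1*2 = 2)
Z(q) = (7 + q)/q (Z(q) = (q + 7)/(q + 0) = (7 + q)/q)
Z(9)*(-337 + (D(28) - 1*(-85))) = ((7 + 9)/9)*(-337 + (2 - 1*(-85))) = ((⅑)*16)*(-337 + (2 + 85)) = 16*(-337 + 87)/9 = (16/9)*(-250) = -4000/9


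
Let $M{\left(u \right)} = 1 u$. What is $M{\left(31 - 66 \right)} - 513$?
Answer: $-548$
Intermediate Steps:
$M{\left(u \right)} = u$
$M{\left(31 - 66 \right)} - 513 = \left(31 - 66\right) - 513 = -35 - 513 = -548$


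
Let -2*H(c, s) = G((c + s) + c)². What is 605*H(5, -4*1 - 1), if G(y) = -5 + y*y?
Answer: -121000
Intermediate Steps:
G(y) = -5 + y²
H(c, s) = -(-5 + (s + 2*c)²)²/2 (H(c, s) = -(-5 + ((c + s) + c)²)²/2 = -(-5 + (s + 2*c)²)²/2)
605*H(5, -4*1 - 1) = 605*(-(-5 + ((-4*1 - 1) + 2*5)²)²/2) = 605*(-(-5 + ((-4 - 1) + 10)²)²/2) = 605*(-(-5 + (-5 + 10)²)²/2) = 605*(-(-5 + 5²)²/2) = 605*(-(-5 + 25)²/2) = 605*(-½*20²) = 605*(-½*400) = 605*(-200) = -121000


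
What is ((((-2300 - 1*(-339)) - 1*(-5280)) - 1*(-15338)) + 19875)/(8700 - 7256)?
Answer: 507/19 ≈ 26.684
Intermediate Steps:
((((-2300 - 1*(-339)) - 1*(-5280)) - 1*(-15338)) + 19875)/(8700 - 7256) = ((((-2300 + 339) + 5280) + 15338) + 19875)/1444 = (((-1961 + 5280) + 15338) + 19875)*(1/1444) = ((3319 + 15338) + 19875)*(1/1444) = (18657 + 19875)*(1/1444) = 38532*(1/1444) = 507/19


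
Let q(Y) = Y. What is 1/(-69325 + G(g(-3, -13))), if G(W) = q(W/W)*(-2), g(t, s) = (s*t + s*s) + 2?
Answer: -1/69327 ≈ -1.4424e-5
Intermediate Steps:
g(t, s) = 2 + s**2 + s*t (g(t, s) = (s*t + s**2) + 2 = (s**2 + s*t) + 2 = 2 + s**2 + s*t)
G(W) = -2 (G(W) = (W/W)*(-2) = 1*(-2) = -2)
1/(-69325 + G(g(-3, -13))) = 1/(-69325 - 2) = 1/(-69327) = -1/69327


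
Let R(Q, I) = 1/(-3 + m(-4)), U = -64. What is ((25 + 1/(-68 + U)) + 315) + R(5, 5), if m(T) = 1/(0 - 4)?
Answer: 582899/1716 ≈ 339.68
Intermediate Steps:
m(T) = -¼ (m(T) = 1/(-4) = -¼)
R(Q, I) = -4/13 (R(Q, I) = 1/(-3 - ¼) = 1/(-13/4) = -4/13)
((25 + 1/(-68 + U)) + 315) + R(5, 5) = ((25 + 1/(-68 - 64)) + 315) - 4/13 = ((25 + 1/(-132)) + 315) - 4/13 = ((25 - 1/132) + 315) - 4/13 = (3299/132 + 315) - 4/13 = 44879/132 - 4/13 = 582899/1716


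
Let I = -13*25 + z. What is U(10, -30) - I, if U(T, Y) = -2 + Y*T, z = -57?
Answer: 80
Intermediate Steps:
I = -382 (I = -13*25 - 57 = -325 - 57 = -382)
U(T, Y) = -2 + T*Y
U(10, -30) - I = (-2 + 10*(-30)) - 1*(-382) = (-2 - 300) + 382 = -302 + 382 = 80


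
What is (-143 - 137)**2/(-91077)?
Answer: -11200/13011 ≈ -0.86081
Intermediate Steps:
(-143 - 137)**2/(-91077) = (-280)**2*(-1/91077) = 78400*(-1/91077) = -11200/13011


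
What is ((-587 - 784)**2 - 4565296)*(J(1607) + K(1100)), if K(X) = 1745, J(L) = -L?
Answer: -370620390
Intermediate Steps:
((-587 - 784)**2 - 4565296)*(J(1607) + K(1100)) = ((-587 - 784)**2 - 4565296)*(-1*1607 + 1745) = ((-1371)**2 - 4565296)*(-1607 + 1745) = (1879641 - 4565296)*138 = -2685655*138 = -370620390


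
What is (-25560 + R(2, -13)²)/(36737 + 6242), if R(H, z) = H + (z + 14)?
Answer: -25551/42979 ≈ -0.59450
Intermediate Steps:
R(H, z) = 14 + H + z (R(H, z) = H + (14 + z) = 14 + H + z)
(-25560 + R(2, -13)²)/(36737 + 6242) = (-25560 + (14 + 2 - 13)²)/(36737 + 6242) = (-25560 + 3²)/42979 = (-25560 + 9)*(1/42979) = -25551*1/42979 = -25551/42979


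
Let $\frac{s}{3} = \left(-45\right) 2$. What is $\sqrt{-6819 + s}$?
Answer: $i \sqrt{7089} \approx 84.196 i$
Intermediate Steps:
$s = -270$ ($s = 3 \left(\left(-45\right) 2\right) = 3 \left(-90\right) = -270$)
$\sqrt{-6819 + s} = \sqrt{-6819 - 270} = \sqrt{-7089} = i \sqrt{7089}$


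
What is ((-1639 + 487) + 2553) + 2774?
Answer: 4175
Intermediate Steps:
((-1639 + 487) + 2553) + 2774 = (-1152 + 2553) + 2774 = 1401 + 2774 = 4175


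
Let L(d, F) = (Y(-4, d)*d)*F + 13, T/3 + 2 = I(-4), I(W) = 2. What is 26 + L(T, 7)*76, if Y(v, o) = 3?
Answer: 1014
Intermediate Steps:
T = 0 (T = -6 + 3*2 = -6 + 6 = 0)
L(d, F) = 13 + 3*F*d (L(d, F) = (3*d)*F + 13 = 3*F*d + 13 = 13 + 3*F*d)
26 + L(T, 7)*76 = 26 + (13 + 3*7*0)*76 = 26 + (13 + 0)*76 = 26 + 13*76 = 26 + 988 = 1014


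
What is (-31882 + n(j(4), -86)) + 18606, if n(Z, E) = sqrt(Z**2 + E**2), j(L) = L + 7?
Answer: -13276 + sqrt(7517) ≈ -13189.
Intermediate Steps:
j(L) = 7 + L
n(Z, E) = sqrt(E**2 + Z**2)
(-31882 + n(j(4), -86)) + 18606 = (-31882 + sqrt((-86)**2 + (7 + 4)**2)) + 18606 = (-31882 + sqrt(7396 + 11**2)) + 18606 = (-31882 + sqrt(7396 + 121)) + 18606 = (-31882 + sqrt(7517)) + 18606 = -13276 + sqrt(7517)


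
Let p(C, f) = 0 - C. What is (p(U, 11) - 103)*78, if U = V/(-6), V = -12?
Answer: -8190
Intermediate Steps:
U = 2 (U = -12/(-6) = -12*(-⅙) = 2)
p(C, f) = -C
(p(U, 11) - 103)*78 = (-1*2 - 103)*78 = (-2 - 103)*78 = -105*78 = -8190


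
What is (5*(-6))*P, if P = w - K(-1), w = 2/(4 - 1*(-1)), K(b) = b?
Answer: -42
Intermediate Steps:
w = ⅖ (w = 2/(4 + 1) = 2/5 = 2*(⅕) = ⅖ ≈ 0.40000)
P = 7/5 (P = ⅖ - 1*(-1) = ⅖ + 1 = 7/5 ≈ 1.4000)
(5*(-6))*P = (5*(-6))*(7/5) = -30*7/5 = -42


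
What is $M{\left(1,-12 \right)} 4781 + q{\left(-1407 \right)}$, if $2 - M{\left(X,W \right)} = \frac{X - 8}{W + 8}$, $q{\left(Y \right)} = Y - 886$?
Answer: $- \frac{4391}{4} \approx -1097.8$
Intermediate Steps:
$q{\left(Y \right)} = -886 + Y$
$M{\left(X,W \right)} = 2 - \frac{-8 + X}{8 + W}$ ($M{\left(X,W \right)} = 2 - \frac{X - 8}{W + 8} = 2 - \frac{-8 + X}{8 + W}$)
$M{\left(1,-12 \right)} 4781 + q{\left(-1407 \right)} = \frac{24 - 1 + 2 \left(-12\right)}{8 - 12} \cdot 4781 - 2293 = \frac{24 - 1 - 24}{-4} \cdot 4781 - 2293 = \left(- \frac{1}{4}\right) \left(-1\right) 4781 - 2293 = \frac{1}{4} \cdot 4781 - 2293 = \frac{4781}{4} - 2293 = - \frac{4391}{4}$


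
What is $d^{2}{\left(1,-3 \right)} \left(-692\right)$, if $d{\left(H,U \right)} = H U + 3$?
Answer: $0$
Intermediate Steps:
$d{\left(H,U \right)} = 3 + H U$
$d^{2}{\left(1,-3 \right)} \left(-692\right) = \left(3 + 1 \left(-3\right)\right)^{2} \left(-692\right) = \left(3 - 3\right)^{2} \left(-692\right) = 0^{2} \left(-692\right) = 0 \left(-692\right) = 0$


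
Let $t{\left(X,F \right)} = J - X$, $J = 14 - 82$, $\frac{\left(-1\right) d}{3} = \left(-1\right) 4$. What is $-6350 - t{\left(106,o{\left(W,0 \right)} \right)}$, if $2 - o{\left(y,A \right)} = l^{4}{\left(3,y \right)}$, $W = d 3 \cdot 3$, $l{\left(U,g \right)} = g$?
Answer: $-6176$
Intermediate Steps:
$d = 12$ ($d = - 3 \left(\left(-1\right) 4\right) = \left(-3\right) \left(-4\right) = 12$)
$J = -68$ ($J = 14 - 82 = -68$)
$W = 108$ ($W = 12 \cdot 3 \cdot 3 = 36 \cdot 3 = 108$)
$o{\left(y,A \right)} = 2 - y^{4}$
$t{\left(X,F \right)} = -68 - X$
$-6350 - t{\left(106,o{\left(W,0 \right)} \right)} = -6350 - \left(-68 - 106\right) = -6350 - -174 = -6350 + 174 = -6176$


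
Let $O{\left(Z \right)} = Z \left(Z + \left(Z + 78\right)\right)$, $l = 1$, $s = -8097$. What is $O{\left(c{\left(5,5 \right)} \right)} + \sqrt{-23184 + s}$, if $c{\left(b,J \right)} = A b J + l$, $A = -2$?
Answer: $980 + i \sqrt{31281} \approx 980.0 + 176.86 i$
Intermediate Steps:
$c{\left(b,J \right)} = 1 - 2 J b$ ($c{\left(b,J \right)} = - 2 b J + 1 = - 2 J b + 1 = 1 - 2 J b$)
$O{\left(Z \right)} = Z \left(78 + 2 Z\right)$ ($O{\left(Z \right)} = Z \left(Z + \left(78 + Z\right)\right) = Z \left(78 + 2 Z\right)$)
$O{\left(c{\left(5,5 \right)} \right)} + \sqrt{-23184 + s} = 2 \left(1 - 10 \cdot 5\right) \left(39 + \left(1 - 10 \cdot 5\right)\right) + \sqrt{-23184 - 8097} = 2 \left(1 - 50\right) \left(39 + \left(1 - 50\right)\right) + \sqrt{-31281} = 2 \left(-49\right) \left(39 - 49\right) + i \sqrt{31281} = 2 \left(-49\right) \left(-10\right) + i \sqrt{31281} = 980 + i \sqrt{31281}$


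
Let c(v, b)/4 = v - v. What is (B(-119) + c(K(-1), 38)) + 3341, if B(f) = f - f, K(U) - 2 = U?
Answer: 3341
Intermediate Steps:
K(U) = 2 + U
c(v, b) = 0 (c(v, b) = 4*(v - v) = 4*0 = 0)
B(f) = 0
(B(-119) + c(K(-1), 38)) + 3341 = (0 + 0) + 3341 = 0 + 3341 = 3341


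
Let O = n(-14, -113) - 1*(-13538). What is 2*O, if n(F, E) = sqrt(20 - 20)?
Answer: 27076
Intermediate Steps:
n(F, E) = 0 (n(F, E) = sqrt(0) = 0)
O = 13538 (O = 0 - 1*(-13538) = 0 + 13538 = 13538)
2*O = 2*13538 = 27076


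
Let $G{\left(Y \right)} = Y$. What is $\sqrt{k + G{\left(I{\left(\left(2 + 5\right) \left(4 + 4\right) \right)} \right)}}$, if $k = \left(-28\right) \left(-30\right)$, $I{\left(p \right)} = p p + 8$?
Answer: $4 \sqrt{249} \approx 63.119$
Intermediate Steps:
$I{\left(p \right)} = 8 + p^{2}$ ($I{\left(p \right)} = p^{2} + 8 = 8 + p^{2}$)
$k = 840$
$\sqrt{k + G{\left(I{\left(\left(2 + 5\right) \left(4 + 4\right) \right)} \right)}} = \sqrt{840 + \left(8 + \left(\left(2 + 5\right) \left(4 + 4\right)\right)^{2}\right)} = \sqrt{840 + \left(8 + \left(7 \cdot 8\right)^{2}\right)} = \sqrt{840 + \left(8 + 56^{2}\right)} = \sqrt{840 + \left(8 + 3136\right)} = \sqrt{840 + 3144} = \sqrt{3984} = 4 \sqrt{249}$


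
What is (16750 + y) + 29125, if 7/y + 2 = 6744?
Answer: 309289257/6742 ≈ 45875.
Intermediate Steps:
y = 7/6742 (y = 7/(-2 + 6744) = 7/6742 ≈ 0.0010383)
(16750 + y) + 29125 = (16750 + 7/6742) + 29125 = 112928507/6742 + 29125 = 309289257/6742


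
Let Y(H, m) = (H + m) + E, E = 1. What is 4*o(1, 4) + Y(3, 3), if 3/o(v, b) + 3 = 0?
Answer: 3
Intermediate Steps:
o(v, b) = -1 (o(v, b) = 3/(-3 + 0) = 3/(-3) = 3*(-1/3) = -1)
Y(H, m) = 1 + H + m (Y(H, m) = (H + m) + 1 = 1 + H + m)
4*o(1, 4) + Y(3, 3) = 4*(-1) + (1 + 3 + 3) = -4 + 7 = 3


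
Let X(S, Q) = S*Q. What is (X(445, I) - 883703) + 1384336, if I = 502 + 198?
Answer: 812133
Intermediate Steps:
I = 700
X(S, Q) = Q*S
(X(445, I) - 883703) + 1384336 = (700*445 - 883703) + 1384336 = (311500 - 883703) + 1384336 = -572203 + 1384336 = 812133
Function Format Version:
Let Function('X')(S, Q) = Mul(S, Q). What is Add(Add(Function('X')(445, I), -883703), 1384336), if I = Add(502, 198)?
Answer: 812133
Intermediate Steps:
I = 700
Function('X')(S, Q) = Mul(Q, S)
Add(Add(Function('X')(445, I), -883703), 1384336) = Add(Add(Mul(700, 445), -883703), 1384336) = Add(Add(311500, -883703), 1384336) = Add(-572203, 1384336) = 812133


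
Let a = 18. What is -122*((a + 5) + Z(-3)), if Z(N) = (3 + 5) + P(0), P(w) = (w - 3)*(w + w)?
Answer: -3782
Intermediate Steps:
P(w) = 2*w*(-3 + w) (P(w) = (-3 + w)*(2*w) = 2*w*(-3 + w))
Z(N) = 8 (Z(N) = (3 + 5) + 2*0*(-3 + 0) = 8 + 2*0*(-3) = 8 + 0 = 8)
-122*((a + 5) + Z(-3)) = -122*((18 + 5) + 8) = -122*(23 + 8) = -122*31 = -3782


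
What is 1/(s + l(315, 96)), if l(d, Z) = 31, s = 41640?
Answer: 1/41671 ≈ 2.3998e-5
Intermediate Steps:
1/(s + l(315, 96)) = 1/(41640 + 31) = 1/41671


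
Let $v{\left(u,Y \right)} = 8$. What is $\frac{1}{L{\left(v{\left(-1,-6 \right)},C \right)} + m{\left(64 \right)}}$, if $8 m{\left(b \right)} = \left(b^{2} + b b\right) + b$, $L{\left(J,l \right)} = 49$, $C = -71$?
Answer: $\frac{1}{1081} \approx 0.00092507$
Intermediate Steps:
$m{\left(b \right)} = \frac{b^{2}}{4} + \frac{b}{8}$ ($m{\left(b \right)} = \frac{\left(b^{2} + b b\right) + b}{8} = \frac{\left(b^{2} + b^{2}\right) + b}{8} = \frac{2 b^{2} + b}{8} = \frac{b + 2 b^{2}}{8} = \frac{b^{2}}{4} + \frac{b}{8}$)
$\frac{1}{L{\left(v{\left(-1,-6 \right)},C \right)} + m{\left(64 \right)}} = \frac{1}{49 + \frac{1}{8} \cdot 64 \left(1 + 2 \cdot 64\right)} = \frac{1}{49 + \frac{1}{8} \cdot 64 \left(1 + 128\right)} = \frac{1}{49 + \frac{1}{8} \cdot 64 \cdot 129} = \frac{1}{49 + 1032} = \frac{1}{1081}$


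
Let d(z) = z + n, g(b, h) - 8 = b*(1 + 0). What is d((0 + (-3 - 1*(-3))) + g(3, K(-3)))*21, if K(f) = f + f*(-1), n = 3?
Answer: 294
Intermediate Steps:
K(f) = 0 (K(f) = f - f = 0)
g(b, h) = 8 + b (g(b, h) = 8 + b*(1 + 0) = 8 + b*1 = 8 + b)
d(z) = 3 + z (d(z) = z + 3 = 3 + z)
d((0 + (-3 - 1*(-3))) + g(3, K(-3)))*21 = (3 + ((0 + (-3 - 1*(-3))) + (8 + 3)))*21 = (3 + ((0 + (-3 + 3)) + 11))*21 = (3 + ((0 + 0) + 11))*21 = (3 + (0 + 11))*21 = (3 + 11)*21 = 14*21 = 294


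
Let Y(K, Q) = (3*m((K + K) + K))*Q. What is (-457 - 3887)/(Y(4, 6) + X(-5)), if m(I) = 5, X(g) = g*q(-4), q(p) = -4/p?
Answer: -4344/85 ≈ -51.106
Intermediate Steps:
X(g) = g (X(g) = g*(-4/(-4)) = g*(-4*(-¼)) = g*1 = g)
Y(K, Q) = 15*Q (Y(K, Q) = (3*5)*Q = 15*Q)
(-457 - 3887)/(Y(4, 6) + X(-5)) = (-457 - 3887)/(15*6 - 5) = -4344/(90 - 5) = -4344/85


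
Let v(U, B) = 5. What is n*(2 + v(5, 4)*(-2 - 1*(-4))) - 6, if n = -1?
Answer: -18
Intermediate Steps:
n*(2 + v(5, 4)*(-2 - 1*(-4))) - 6 = -(2 + 5*(-2 - 1*(-4))) - 6 = -(2 + 5*(-2 + 4)) - 6 = -(2 + 5*2) - 6 = -(2 + 10) - 6 = -1*12 - 6 = -12 - 6 = -18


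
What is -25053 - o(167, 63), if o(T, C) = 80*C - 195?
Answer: -29898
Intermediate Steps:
o(T, C) = -195 + 80*C
-25053 - o(167, 63) = -25053 - (-195 + 80*63) = -25053 - (-195 + 5040) = -25053 - 1*4845 = -25053 - 4845 = -29898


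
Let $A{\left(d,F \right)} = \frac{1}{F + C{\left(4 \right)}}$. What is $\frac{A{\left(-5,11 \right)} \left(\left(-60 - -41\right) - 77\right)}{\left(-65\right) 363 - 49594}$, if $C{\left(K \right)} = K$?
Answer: $\frac{32}{365945} \approx 8.7445 \cdot 10^{-5}$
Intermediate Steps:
$A{\left(d,F \right)} = \frac{1}{4 + F}$ ($A{\left(d,F \right)} = \frac{1}{F + 4} = \frac{1}{4 + F}$)
$\frac{A{\left(-5,11 \right)} \left(\left(-60 - -41\right) - 77\right)}{\left(-65\right) 363 - 49594} = \frac{\frac{1}{4 + 11} \left(\left(-60 - -41\right) - 77\right)}{\left(-65\right) 363 - 49594} = \frac{\frac{1}{15} \left(\left(-60 + 41\right) - 77\right)}{-23595 - 49594} = \frac{\frac{1}{15} \left(-19 - 77\right)}{-73189} = \frac{1}{15} \left(-96\right) \left(- \frac{1}{73189}\right) = \left(- \frac{32}{5}\right) \left(- \frac{1}{73189}\right) = \frac{32}{365945}$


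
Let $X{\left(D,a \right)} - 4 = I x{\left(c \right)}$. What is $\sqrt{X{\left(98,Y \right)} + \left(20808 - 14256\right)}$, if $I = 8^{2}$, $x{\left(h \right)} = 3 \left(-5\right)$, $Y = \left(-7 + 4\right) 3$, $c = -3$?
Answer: $2 \sqrt{1399} \approx 74.806$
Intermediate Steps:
$Y = -9$ ($Y = \left(-3\right) 3 = -9$)
$x{\left(h \right)} = -15$
$I = 64$
$X{\left(D,a \right)} = -956$ ($X{\left(D,a \right)} = 4 + 64 \left(-15\right) = 4 - 960 = -956$)
$\sqrt{X{\left(98,Y \right)} + \left(20808 - 14256\right)} = \sqrt{-956 + \left(20808 - 14256\right)} = \sqrt{-956 + 6552} = \sqrt{5596} = 2 \sqrt{1399}$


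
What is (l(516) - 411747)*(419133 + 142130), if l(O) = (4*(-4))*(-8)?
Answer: -231026514797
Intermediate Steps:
l(O) = 128 (l(O) = -16*(-8) = 128)
(l(516) - 411747)*(419133 + 142130) = (128 - 411747)*(419133 + 142130) = -411619*561263 = -231026514797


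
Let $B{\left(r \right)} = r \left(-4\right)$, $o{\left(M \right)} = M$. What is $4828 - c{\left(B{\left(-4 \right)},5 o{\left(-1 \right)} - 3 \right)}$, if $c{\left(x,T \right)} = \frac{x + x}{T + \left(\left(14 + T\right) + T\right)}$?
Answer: $\frac{24156}{5} \approx 4831.2$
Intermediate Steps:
$B{\left(r \right)} = - 4 r$
$c{\left(x,T \right)} = \frac{2 x}{14 + 3 T}$ ($c{\left(x,T \right)} = \frac{2 x}{T + \left(14 + 2 T\right)} = \frac{2 x}{14 + 3 T}$)
$4828 - c{\left(B{\left(-4 \right)},5 o{\left(-1 \right)} - 3 \right)} = 4828 - \frac{2 \left(\left(-4\right) \left(-4\right)\right)}{14 + 3 \left(5 \left(-1\right) - 3\right)} = 4828 - 2 \cdot 16 \frac{1}{14 + 3 \left(-5 - 3\right)} = 4828 - 2 \cdot 16 \frac{1}{14 + 3 \left(-8\right)} = 4828 - 2 \cdot 16 \frac{1}{14 - 24} = 4828 - 2 \cdot 16 \frac{1}{-10} = 4828 - 2 \cdot 16 \left(- \frac{1}{10}\right) = 4828 - - \frac{16}{5} = 4828 + \frac{16}{5} = \frac{24156}{5}$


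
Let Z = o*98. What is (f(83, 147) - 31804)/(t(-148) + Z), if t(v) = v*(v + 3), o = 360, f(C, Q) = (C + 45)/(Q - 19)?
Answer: -31803/56740 ≈ -0.56050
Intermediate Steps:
f(C, Q) = (45 + C)/(-19 + Q)
t(v) = v*(3 + v)
Z = 35280 (Z = 360*98 = 35280)
(f(83, 147) - 31804)/(t(-148) + Z) = ((45 + 83)/(-19 + 147) - 31804)/(-148*(3 - 148) + 35280) = (128/128 - 31804)/(-148*(-145) + 35280) = ((1/128)*128 - 31804)/(21460 + 35280) = (1 - 31804)/56740 = -31803*1/56740 = -31803/56740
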